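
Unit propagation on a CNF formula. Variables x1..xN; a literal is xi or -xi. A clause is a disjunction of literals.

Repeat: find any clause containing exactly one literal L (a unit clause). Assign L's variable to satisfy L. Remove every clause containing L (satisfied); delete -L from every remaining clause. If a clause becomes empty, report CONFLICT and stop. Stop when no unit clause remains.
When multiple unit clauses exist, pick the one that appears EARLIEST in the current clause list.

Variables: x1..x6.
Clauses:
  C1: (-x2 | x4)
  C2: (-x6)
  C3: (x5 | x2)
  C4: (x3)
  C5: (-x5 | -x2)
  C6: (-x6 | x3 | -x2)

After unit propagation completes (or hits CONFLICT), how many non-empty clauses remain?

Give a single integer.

unit clause [-6] forces x6=F; simplify:
  satisfied 2 clause(s); 4 remain; assigned so far: [6]
unit clause [3] forces x3=T; simplify:
  satisfied 1 clause(s); 3 remain; assigned so far: [3, 6]

Answer: 3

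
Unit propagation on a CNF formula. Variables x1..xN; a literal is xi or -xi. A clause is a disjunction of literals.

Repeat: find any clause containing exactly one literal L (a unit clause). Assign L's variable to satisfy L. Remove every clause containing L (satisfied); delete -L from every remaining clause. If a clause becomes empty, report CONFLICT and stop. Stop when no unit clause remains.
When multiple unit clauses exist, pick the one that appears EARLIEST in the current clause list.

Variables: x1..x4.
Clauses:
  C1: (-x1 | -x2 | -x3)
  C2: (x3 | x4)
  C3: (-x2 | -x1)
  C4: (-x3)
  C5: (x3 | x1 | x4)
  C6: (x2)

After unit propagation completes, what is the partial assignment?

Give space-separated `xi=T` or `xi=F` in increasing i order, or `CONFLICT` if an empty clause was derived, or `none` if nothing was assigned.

unit clause [-3] forces x3=F; simplify:
  drop 3 from [3, 4] -> [4]
  drop 3 from [3, 1, 4] -> [1, 4]
  satisfied 2 clause(s); 4 remain; assigned so far: [3]
unit clause [4] forces x4=T; simplify:
  satisfied 2 clause(s); 2 remain; assigned so far: [3, 4]
unit clause [2] forces x2=T; simplify:
  drop -2 from [-2, -1] -> [-1]
  satisfied 1 clause(s); 1 remain; assigned so far: [2, 3, 4]
unit clause [-1] forces x1=F; simplify:
  satisfied 1 clause(s); 0 remain; assigned so far: [1, 2, 3, 4]

Answer: x1=F x2=T x3=F x4=T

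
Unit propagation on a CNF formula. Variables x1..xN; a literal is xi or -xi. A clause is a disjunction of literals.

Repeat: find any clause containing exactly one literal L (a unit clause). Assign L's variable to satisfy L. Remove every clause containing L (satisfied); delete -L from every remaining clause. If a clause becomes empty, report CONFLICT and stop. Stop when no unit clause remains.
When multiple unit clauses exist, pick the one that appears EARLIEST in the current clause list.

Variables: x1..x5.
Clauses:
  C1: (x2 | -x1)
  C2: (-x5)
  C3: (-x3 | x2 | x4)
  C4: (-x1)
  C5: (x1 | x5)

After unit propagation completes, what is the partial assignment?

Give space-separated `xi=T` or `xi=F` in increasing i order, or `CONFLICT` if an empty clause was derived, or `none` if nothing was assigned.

Answer: CONFLICT

Derivation:
unit clause [-5] forces x5=F; simplify:
  drop 5 from [1, 5] -> [1]
  satisfied 1 clause(s); 4 remain; assigned so far: [5]
unit clause [-1] forces x1=F; simplify:
  drop 1 from [1] -> [] (empty!)
  satisfied 2 clause(s); 2 remain; assigned so far: [1, 5]
CONFLICT (empty clause)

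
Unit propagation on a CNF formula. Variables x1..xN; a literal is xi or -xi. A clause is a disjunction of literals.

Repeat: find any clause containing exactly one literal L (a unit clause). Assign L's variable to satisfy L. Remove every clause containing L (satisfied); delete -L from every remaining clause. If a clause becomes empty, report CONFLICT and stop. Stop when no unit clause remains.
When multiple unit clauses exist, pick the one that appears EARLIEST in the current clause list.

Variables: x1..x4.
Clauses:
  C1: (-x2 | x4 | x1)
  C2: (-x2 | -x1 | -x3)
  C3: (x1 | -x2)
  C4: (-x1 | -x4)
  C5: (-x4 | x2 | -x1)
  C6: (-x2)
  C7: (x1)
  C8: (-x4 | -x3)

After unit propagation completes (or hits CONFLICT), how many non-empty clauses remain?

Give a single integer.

unit clause [-2] forces x2=F; simplify:
  drop 2 from [-4, 2, -1] -> [-4, -1]
  satisfied 4 clause(s); 4 remain; assigned so far: [2]
unit clause [1] forces x1=T; simplify:
  drop -1 from [-1, -4] -> [-4]
  drop -1 from [-4, -1] -> [-4]
  satisfied 1 clause(s); 3 remain; assigned so far: [1, 2]
unit clause [-4] forces x4=F; simplify:
  satisfied 3 clause(s); 0 remain; assigned so far: [1, 2, 4]

Answer: 0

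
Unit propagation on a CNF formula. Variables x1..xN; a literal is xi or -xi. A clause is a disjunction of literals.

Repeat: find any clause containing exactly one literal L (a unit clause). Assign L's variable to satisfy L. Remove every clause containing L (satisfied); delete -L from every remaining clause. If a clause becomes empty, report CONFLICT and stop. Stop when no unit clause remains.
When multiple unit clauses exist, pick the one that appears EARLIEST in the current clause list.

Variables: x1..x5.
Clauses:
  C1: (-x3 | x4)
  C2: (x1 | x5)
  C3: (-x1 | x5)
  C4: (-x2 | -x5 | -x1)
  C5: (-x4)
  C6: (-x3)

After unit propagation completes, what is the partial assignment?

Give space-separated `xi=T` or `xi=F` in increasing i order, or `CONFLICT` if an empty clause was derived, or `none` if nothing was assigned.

Answer: x3=F x4=F

Derivation:
unit clause [-4] forces x4=F; simplify:
  drop 4 from [-3, 4] -> [-3]
  satisfied 1 clause(s); 5 remain; assigned so far: [4]
unit clause [-3] forces x3=F; simplify:
  satisfied 2 clause(s); 3 remain; assigned so far: [3, 4]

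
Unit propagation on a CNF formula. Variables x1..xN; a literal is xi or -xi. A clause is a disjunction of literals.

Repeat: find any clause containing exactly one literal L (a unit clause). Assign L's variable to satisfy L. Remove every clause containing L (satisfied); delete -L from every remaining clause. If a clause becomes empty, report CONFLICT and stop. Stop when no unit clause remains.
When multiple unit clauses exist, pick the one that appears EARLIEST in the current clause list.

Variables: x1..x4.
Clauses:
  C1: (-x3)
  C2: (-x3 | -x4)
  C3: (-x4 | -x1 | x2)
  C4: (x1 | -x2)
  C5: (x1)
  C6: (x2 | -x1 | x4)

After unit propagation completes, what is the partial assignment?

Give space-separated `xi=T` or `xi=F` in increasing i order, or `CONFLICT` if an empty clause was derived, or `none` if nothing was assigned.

unit clause [-3] forces x3=F; simplify:
  satisfied 2 clause(s); 4 remain; assigned so far: [3]
unit clause [1] forces x1=T; simplify:
  drop -1 from [-4, -1, 2] -> [-4, 2]
  drop -1 from [2, -1, 4] -> [2, 4]
  satisfied 2 clause(s); 2 remain; assigned so far: [1, 3]

Answer: x1=T x3=F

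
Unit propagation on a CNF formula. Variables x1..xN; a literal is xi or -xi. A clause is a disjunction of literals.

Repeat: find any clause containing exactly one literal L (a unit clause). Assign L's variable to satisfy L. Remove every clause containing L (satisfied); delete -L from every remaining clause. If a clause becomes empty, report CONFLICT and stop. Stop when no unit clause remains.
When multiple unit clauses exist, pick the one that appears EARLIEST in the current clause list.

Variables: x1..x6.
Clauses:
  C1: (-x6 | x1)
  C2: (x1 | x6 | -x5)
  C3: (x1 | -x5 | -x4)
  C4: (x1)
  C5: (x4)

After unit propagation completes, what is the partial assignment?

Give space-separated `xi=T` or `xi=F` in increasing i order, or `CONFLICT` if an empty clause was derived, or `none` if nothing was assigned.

Answer: x1=T x4=T

Derivation:
unit clause [1] forces x1=T; simplify:
  satisfied 4 clause(s); 1 remain; assigned so far: [1]
unit clause [4] forces x4=T; simplify:
  satisfied 1 clause(s); 0 remain; assigned so far: [1, 4]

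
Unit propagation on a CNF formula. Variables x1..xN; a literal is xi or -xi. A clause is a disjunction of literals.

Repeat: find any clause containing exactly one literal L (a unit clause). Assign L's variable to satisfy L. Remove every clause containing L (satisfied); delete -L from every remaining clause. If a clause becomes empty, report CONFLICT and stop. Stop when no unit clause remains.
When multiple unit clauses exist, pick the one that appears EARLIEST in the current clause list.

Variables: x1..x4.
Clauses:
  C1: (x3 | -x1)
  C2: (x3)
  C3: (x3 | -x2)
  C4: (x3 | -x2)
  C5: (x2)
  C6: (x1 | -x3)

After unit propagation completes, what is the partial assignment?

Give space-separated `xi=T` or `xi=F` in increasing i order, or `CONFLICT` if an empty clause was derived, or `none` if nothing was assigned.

unit clause [3] forces x3=T; simplify:
  drop -3 from [1, -3] -> [1]
  satisfied 4 clause(s); 2 remain; assigned so far: [3]
unit clause [2] forces x2=T; simplify:
  satisfied 1 clause(s); 1 remain; assigned so far: [2, 3]
unit clause [1] forces x1=T; simplify:
  satisfied 1 clause(s); 0 remain; assigned so far: [1, 2, 3]

Answer: x1=T x2=T x3=T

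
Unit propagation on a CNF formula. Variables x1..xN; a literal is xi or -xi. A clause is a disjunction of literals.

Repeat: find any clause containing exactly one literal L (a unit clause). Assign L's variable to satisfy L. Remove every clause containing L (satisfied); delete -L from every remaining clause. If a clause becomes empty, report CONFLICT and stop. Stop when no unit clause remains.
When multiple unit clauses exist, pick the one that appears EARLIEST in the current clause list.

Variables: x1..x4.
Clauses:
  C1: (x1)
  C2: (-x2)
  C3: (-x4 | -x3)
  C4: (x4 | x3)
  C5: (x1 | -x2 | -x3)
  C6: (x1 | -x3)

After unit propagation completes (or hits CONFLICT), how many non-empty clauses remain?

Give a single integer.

unit clause [1] forces x1=T; simplify:
  satisfied 3 clause(s); 3 remain; assigned so far: [1]
unit clause [-2] forces x2=F; simplify:
  satisfied 1 clause(s); 2 remain; assigned so far: [1, 2]

Answer: 2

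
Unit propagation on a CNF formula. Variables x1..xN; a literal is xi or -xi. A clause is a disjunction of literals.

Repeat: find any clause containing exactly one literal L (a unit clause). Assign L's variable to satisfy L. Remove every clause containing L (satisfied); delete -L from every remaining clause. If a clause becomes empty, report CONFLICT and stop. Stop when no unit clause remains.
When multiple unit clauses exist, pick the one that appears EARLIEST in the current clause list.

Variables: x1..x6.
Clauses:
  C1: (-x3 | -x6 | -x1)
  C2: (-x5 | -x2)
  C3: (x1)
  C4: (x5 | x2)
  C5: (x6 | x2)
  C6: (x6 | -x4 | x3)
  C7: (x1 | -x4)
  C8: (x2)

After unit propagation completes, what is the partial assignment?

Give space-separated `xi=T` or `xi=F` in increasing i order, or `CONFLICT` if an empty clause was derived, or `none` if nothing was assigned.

unit clause [1] forces x1=T; simplify:
  drop -1 from [-3, -6, -1] -> [-3, -6]
  satisfied 2 clause(s); 6 remain; assigned so far: [1]
unit clause [2] forces x2=T; simplify:
  drop -2 from [-5, -2] -> [-5]
  satisfied 3 clause(s); 3 remain; assigned so far: [1, 2]
unit clause [-5] forces x5=F; simplify:
  satisfied 1 clause(s); 2 remain; assigned so far: [1, 2, 5]

Answer: x1=T x2=T x5=F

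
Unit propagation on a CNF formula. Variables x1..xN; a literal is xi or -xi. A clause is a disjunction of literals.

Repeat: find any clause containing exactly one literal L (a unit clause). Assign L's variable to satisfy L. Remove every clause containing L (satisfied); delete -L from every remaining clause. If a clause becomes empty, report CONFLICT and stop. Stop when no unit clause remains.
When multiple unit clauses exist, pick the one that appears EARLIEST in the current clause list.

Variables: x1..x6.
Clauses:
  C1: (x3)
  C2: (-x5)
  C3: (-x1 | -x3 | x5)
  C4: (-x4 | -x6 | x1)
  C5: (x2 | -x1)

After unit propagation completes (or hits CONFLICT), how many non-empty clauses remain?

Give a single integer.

unit clause [3] forces x3=T; simplify:
  drop -3 from [-1, -3, 5] -> [-1, 5]
  satisfied 1 clause(s); 4 remain; assigned so far: [3]
unit clause [-5] forces x5=F; simplify:
  drop 5 from [-1, 5] -> [-1]
  satisfied 1 clause(s); 3 remain; assigned so far: [3, 5]
unit clause [-1] forces x1=F; simplify:
  drop 1 from [-4, -6, 1] -> [-4, -6]
  satisfied 2 clause(s); 1 remain; assigned so far: [1, 3, 5]

Answer: 1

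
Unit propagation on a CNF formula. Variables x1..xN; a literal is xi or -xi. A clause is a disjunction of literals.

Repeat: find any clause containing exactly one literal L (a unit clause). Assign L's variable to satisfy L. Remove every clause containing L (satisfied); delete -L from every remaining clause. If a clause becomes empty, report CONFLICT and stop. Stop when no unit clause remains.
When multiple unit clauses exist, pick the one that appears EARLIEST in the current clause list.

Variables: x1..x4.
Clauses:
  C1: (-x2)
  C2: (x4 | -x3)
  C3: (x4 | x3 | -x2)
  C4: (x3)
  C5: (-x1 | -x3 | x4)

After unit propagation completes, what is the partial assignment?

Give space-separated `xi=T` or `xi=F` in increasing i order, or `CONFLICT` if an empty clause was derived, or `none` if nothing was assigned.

unit clause [-2] forces x2=F; simplify:
  satisfied 2 clause(s); 3 remain; assigned so far: [2]
unit clause [3] forces x3=T; simplify:
  drop -3 from [4, -3] -> [4]
  drop -3 from [-1, -3, 4] -> [-1, 4]
  satisfied 1 clause(s); 2 remain; assigned so far: [2, 3]
unit clause [4] forces x4=T; simplify:
  satisfied 2 clause(s); 0 remain; assigned so far: [2, 3, 4]

Answer: x2=F x3=T x4=T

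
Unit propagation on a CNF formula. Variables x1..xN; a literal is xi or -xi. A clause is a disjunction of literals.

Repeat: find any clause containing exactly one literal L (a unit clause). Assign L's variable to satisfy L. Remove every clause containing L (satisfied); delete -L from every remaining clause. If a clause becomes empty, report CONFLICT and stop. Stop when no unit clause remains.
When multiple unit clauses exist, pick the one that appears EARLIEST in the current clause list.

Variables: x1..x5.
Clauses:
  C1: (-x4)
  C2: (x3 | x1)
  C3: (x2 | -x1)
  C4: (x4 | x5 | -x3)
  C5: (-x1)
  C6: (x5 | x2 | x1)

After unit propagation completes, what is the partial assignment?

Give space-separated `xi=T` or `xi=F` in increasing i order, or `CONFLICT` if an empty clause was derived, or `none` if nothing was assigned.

unit clause [-4] forces x4=F; simplify:
  drop 4 from [4, 5, -3] -> [5, -3]
  satisfied 1 clause(s); 5 remain; assigned so far: [4]
unit clause [-1] forces x1=F; simplify:
  drop 1 from [3, 1] -> [3]
  drop 1 from [5, 2, 1] -> [5, 2]
  satisfied 2 clause(s); 3 remain; assigned so far: [1, 4]
unit clause [3] forces x3=T; simplify:
  drop -3 from [5, -3] -> [5]
  satisfied 1 clause(s); 2 remain; assigned so far: [1, 3, 4]
unit clause [5] forces x5=T; simplify:
  satisfied 2 clause(s); 0 remain; assigned so far: [1, 3, 4, 5]

Answer: x1=F x3=T x4=F x5=T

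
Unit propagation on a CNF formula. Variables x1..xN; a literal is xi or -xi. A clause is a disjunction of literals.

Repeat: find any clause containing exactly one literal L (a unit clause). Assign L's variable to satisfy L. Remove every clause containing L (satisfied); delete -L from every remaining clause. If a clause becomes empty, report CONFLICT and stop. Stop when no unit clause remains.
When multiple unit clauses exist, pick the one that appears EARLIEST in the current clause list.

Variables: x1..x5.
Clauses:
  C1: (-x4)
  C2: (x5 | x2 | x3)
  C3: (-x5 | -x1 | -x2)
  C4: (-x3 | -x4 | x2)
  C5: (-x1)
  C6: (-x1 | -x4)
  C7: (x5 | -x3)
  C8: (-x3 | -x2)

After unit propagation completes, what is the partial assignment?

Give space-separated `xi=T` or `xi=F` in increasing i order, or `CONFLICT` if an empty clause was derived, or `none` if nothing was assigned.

unit clause [-4] forces x4=F; simplify:
  satisfied 3 clause(s); 5 remain; assigned so far: [4]
unit clause [-1] forces x1=F; simplify:
  satisfied 2 clause(s); 3 remain; assigned so far: [1, 4]

Answer: x1=F x4=F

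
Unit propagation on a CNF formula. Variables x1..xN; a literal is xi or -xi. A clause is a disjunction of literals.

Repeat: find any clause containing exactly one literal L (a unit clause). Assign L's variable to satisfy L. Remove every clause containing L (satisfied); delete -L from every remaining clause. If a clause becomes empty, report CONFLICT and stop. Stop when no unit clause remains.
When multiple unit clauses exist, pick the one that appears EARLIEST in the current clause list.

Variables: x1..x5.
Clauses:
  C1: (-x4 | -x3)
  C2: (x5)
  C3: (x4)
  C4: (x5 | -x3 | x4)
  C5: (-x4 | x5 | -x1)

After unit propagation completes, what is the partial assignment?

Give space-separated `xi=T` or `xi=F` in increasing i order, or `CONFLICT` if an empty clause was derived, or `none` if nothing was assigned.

Answer: x3=F x4=T x5=T

Derivation:
unit clause [5] forces x5=T; simplify:
  satisfied 3 clause(s); 2 remain; assigned so far: [5]
unit clause [4] forces x4=T; simplify:
  drop -4 from [-4, -3] -> [-3]
  satisfied 1 clause(s); 1 remain; assigned so far: [4, 5]
unit clause [-3] forces x3=F; simplify:
  satisfied 1 clause(s); 0 remain; assigned so far: [3, 4, 5]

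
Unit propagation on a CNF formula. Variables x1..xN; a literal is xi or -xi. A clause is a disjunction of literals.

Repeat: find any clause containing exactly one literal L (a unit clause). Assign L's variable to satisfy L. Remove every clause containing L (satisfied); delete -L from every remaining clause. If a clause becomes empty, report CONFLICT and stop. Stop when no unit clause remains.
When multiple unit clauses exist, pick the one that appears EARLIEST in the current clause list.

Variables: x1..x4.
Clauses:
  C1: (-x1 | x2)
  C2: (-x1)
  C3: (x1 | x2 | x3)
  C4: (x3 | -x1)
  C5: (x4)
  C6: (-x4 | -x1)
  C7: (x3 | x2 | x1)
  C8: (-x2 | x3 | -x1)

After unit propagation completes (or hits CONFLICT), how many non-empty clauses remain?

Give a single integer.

unit clause [-1] forces x1=F; simplify:
  drop 1 from [1, 2, 3] -> [2, 3]
  drop 1 from [3, 2, 1] -> [3, 2]
  satisfied 5 clause(s); 3 remain; assigned so far: [1]
unit clause [4] forces x4=T; simplify:
  satisfied 1 clause(s); 2 remain; assigned so far: [1, 4]

Answer: 2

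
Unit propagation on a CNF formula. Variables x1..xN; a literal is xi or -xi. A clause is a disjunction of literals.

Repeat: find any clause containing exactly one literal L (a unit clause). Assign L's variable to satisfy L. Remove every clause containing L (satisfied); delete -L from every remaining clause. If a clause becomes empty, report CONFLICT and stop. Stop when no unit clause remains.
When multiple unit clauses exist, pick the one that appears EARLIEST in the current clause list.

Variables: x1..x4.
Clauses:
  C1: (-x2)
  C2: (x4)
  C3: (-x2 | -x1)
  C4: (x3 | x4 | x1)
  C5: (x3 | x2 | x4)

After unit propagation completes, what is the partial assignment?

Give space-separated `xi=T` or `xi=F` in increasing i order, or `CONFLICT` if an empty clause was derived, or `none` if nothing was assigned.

Answer: x2=F x4=T

Derivation:
unit clause [-2] forces x2=F; simplify:
  drop 2 from [3, 2, 4] -> [3, 4]
  satisfied 2 clause(s); 3 remain; assigned so far: [2]
unit clause [4] forces x4=T; simplify:
  satisfied 3 clause(s); 0 remain; assigned so far: [2, 4]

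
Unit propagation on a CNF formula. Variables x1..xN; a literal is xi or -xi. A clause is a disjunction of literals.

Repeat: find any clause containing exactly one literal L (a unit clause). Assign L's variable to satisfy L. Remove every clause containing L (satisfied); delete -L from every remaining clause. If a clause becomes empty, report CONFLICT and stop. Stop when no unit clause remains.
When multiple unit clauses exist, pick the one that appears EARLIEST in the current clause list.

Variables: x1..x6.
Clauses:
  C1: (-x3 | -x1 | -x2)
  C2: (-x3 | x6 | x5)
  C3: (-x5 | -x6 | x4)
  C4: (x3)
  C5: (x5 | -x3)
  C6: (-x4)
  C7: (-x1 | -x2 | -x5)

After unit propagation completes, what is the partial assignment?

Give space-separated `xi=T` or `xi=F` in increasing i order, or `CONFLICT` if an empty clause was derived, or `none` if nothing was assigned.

Answer: x3=T x4=F x5=T x6=F

Derivation:
unit clause [3] forces x3=T; simplify:
  drop -3 from [-3, -1, -2] -> [-1, -2]
  drop -3 from [-3, 6, 5] -> [6, 5]
  drop -3 from [5, -3] -> [5]
  satisfied 1 clause(s); 6 remain; assigned so far: [3]
unit clause [5] forces x5=T; simplify:
  drop -5 from [-5, -6, 4] -> [-6, 4]
  drop -5 from [-1, -2, -5] -> [-1, -2]
  satisfied 2 clause(s); 4 remain; assigned so far: [3, 5]
unit clause [-4] forces x4=F; simplify:
  drop 4 from [-6, 4] -> [-6]
  satisfied 1 clause(s); 3 remain; assigned so far: [3, 4, 5]
unit clause [-6] forces x6=F; simplify:
  satisfied 1 clause(s); 2 remain; assigned so far: [3, 4, 5, 6]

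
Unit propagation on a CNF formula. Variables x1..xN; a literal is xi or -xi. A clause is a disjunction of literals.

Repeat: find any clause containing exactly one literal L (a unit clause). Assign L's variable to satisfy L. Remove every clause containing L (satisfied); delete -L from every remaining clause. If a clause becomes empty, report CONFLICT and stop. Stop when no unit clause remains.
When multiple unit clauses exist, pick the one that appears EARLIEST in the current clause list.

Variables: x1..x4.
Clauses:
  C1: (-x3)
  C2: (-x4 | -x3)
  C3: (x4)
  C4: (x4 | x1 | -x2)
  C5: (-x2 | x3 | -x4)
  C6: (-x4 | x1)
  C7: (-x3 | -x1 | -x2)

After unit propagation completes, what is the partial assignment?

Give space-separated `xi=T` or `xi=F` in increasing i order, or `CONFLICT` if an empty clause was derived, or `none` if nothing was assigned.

Answer: x1=T x2=F x3=F x4=T

Derivation:
unit clause [-3] forces x3=F; simplify:
  drop 3 from [-2, 3, -4] -> [-2, -4]
  satisfied 3 clause(s); 4 remain; assigned so far: [3]
unit clause [4] forces x4=T; simplify:
  drop -4 from [-2, -4] -> [-2]
  drop -4 from [-4, 1] -> [1]
  satisfied 2 clause(s); 2 remain; assigned so far: [3, 4]
unit clause [-2] forces x2=F; simplify:
  satisfied 1 clause(s); 1 remain; assigned so far: [2, 3, 4]
unit clause [1] forces x1=T; simplify:
  satisfied 1 clause(s); 0 remain; assigned so far: [1, 2, 3, 4]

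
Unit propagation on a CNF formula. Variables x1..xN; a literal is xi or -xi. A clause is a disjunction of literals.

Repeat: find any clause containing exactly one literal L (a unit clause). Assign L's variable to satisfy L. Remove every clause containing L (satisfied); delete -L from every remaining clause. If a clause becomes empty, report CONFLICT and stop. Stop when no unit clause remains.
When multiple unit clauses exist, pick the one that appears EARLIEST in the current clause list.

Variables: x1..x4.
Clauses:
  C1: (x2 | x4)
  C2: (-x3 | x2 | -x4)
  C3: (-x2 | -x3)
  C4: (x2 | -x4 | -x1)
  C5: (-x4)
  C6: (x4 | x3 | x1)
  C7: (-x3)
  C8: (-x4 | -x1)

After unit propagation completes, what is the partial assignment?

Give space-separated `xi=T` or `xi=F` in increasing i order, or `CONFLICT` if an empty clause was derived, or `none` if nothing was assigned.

Answer: x1=T x2=T x3=F x4=F

Derivation:
unit clause [-4] forces x4=F; simplify:
  drop 4 from [2, 4] -> [2]
  drop 4 from [4, 3, 1] -> [3, 1]
  satisfied 4 clause(s); 4 remain; assigned so far: [4]
unit clause [2] forces x2=T; simplify:
  drop -2 from [-2, -3] -> [-3]
  satisfied 1 clause(s); 3 remain; assigned so far: [2, 4]
unit clause [-3] forces x3=F; simplify:
  drop 3 from [3, 1] -> [1]
  satisfied 2 clause(s); 1 remain; assigned so far: [2, 3, 4]
unit clause [1] forces x1=T; simplify:
  satisfied 1 clause(s); 0 remain; assigned so far: [1, 2, 3, 4]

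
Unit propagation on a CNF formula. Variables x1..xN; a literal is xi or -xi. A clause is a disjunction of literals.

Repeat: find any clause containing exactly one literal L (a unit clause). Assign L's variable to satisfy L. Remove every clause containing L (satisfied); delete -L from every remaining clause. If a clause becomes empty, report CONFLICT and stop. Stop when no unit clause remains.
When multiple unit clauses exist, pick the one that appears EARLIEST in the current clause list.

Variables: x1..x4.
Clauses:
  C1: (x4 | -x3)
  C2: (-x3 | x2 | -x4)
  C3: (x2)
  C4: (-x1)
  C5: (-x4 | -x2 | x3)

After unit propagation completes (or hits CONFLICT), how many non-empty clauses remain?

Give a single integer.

Answer: 2

Derivation:
unit clause [2] forces x2=T; simplify:
  drop -2 from [-4, -2, 3] -> [-4, 3]
  satisfied 2 clause(s); 3 remain; assigned so far: [2]
unit clause [-1] forces x1=F; simplify:
  satisfied 1 clause(s); 2 remain; assigned so far: [1, 2]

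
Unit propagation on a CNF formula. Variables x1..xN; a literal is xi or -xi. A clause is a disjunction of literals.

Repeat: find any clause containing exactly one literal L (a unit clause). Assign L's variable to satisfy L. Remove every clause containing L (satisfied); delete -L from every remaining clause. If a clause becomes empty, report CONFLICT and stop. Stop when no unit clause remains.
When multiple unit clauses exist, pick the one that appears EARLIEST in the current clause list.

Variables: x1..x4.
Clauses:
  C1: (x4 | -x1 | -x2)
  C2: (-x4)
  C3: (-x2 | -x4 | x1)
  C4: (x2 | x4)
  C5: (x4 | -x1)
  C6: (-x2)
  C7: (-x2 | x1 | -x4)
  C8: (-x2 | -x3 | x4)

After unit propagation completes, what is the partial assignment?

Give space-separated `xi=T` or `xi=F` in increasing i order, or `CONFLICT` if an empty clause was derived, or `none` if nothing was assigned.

unit clause [-4] forces x4=F; simplify:
  drop 4 from [4, -1, -2] -> [-1, -2]
  drop 4 from [2, 4] -> [2]
  drop 4 from [4, -1] -> [-1]
  drop 4 from [-2, -3, 4] -> [-2, -3]
  satisfied 3 clause(s); 5 remain; assigned so far: [4]
unit clause [2] forces x2=T; simplify:
  drop -2 from [-1, -2] -> [-1]
  drop -2 from [-2] -> [] (empty!)
  drop -2 from [-2, -3] -> [-3]
  satisfied 1 clause(s); 4 remain; assigned so far: [2, 4]
CONFLICT (empty clause)

Answer: CONFLICT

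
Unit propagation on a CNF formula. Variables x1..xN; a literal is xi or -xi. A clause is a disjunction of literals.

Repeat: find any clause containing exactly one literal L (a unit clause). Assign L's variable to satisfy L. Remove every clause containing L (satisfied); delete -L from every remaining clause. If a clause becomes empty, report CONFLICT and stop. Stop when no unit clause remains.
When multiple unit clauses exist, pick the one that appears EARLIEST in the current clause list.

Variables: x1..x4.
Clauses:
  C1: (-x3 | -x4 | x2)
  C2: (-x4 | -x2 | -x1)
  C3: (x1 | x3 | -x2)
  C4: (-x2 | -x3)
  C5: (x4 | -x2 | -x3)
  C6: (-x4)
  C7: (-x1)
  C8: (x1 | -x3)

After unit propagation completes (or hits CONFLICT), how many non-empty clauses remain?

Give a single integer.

unit clause [-4] forces x4=F; simplify:
  drop 4 from [4, -2, -3] -> [-2, -3]
  satisfied 3 clause(s); 5 remain; assigned so far: [4]
unit clause [-1] forces x1=F; simplify:
  drop 1 from [1, 3, -2] -> [3, -2]
  drop 1 from [1, -3] -> [-3]
  satisfied 1 clause(s); 4 remain; assigned so far: [1, 4]
unit clause [-3] forces x3=F; simplify:
  drop 3 from [3, -2] -> [-2]
  satisfied 3 clause(s); 1 remain; assigned so far: [1, 3, 4]
unit clause [-2] forces x2=F; simplify:
  satisfied 1 clause(s); 0 remain; assigned so far: [1, 2, 3, 4]

Answer: 0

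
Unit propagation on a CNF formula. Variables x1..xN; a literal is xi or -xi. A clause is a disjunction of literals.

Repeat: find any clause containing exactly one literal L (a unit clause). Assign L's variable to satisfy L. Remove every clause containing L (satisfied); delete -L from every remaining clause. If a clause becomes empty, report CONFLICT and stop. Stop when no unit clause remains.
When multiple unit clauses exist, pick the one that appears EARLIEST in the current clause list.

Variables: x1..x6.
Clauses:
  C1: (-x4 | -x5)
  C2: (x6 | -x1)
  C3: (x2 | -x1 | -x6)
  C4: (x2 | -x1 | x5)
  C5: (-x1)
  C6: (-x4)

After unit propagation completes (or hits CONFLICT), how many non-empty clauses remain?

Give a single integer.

Answer: 0

Derivation:
unit clause [-1] forces x1=F; simplify:
  satisfied 4 clause(s); 2 remain; assigned so far: [1]
unit clause [-4] forces x4=F; simplify:
  satisfied 2 clause(s); 0 remain; assigned so far: [1, 4]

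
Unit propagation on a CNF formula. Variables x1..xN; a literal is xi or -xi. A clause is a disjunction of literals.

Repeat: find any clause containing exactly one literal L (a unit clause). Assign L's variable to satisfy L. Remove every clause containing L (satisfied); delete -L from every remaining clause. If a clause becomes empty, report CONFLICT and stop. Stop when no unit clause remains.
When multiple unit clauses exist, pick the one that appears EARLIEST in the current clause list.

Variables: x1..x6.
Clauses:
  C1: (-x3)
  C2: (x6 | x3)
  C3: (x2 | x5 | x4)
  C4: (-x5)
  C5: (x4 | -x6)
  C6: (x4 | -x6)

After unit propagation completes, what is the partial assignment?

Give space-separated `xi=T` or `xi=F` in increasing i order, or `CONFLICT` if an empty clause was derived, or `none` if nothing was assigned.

unit clause [-3] forces x3=F; simplify:
  drop 3 from [6, 3] -> [6]
  satisfied 1 clause(s); 5 remain; assigned so far: [3]
unit clause [6] forces x6=T; simplify:
  drop -6 from [4, -6] -> [4]
  drop -6 from [4, -6] -> [4]
  satisfied 1 clause(s); 4 remain; assigned so far: [3, 6]
unit clause [-5] forces x5=F; simplify:
  drop 5 from [2, 5, 4] -> [2, 4]
  satisfied 1 clause(s); 3 remain; assigned so far: [3, 5, 6]
unit clause [4] forces x4=T; simplify:
  satisfied 3 clause(s); 0 remain; assigned so far: [3, 4, 5, 6]

Answer: x3=F x4=T x5=F x6=T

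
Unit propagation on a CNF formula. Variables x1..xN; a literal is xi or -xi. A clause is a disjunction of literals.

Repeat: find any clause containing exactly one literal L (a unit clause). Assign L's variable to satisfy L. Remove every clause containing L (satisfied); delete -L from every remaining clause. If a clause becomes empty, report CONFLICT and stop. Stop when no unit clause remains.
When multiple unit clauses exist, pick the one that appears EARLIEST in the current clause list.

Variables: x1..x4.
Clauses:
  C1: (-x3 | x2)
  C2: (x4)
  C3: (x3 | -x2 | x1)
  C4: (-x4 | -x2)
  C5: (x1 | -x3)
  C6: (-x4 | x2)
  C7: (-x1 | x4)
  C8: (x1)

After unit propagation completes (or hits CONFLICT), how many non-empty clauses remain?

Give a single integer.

unit clause [4] forces x4=T; simplify:
  drop -4 from [-4, -2] -> [-2]
  drop -4 from [-4, 2] -> [2]
  satisfied 2 clause(s); 6 remain; assigned so far: [4]
unit clause [-2] forces x2=F; simplify:
  drop 2 from [-3, 2] -> [-3]
  drop 2 from [2] -> [] (empty!)
  satisfied 2 clause(s); 4 remain; assigned so far: [2, 4]
CONFLICT (empty clause)

Answer: 3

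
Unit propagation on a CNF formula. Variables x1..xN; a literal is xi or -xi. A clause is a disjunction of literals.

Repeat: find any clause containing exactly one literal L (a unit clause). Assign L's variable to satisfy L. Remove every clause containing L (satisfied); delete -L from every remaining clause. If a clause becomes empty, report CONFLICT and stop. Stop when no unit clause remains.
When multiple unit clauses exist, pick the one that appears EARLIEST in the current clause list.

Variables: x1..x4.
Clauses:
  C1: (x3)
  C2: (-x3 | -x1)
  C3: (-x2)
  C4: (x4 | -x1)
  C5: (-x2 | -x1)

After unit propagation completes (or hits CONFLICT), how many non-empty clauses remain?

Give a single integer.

unit clause [3] forces x3=T; simplify:
  drop -3 from [-3, -1] -> [-1]
  satisfied 1 clause(s); 4 remain; assigned so far: [3]
unit clause [-1] forces x1=F; simplify:
  satisfied 3 clause(s); 1 remain; assigned so far: [1, 3]
unit clause [-2] forces x2=F; simplify:
  satisfied 1 clause(s); 0 remain; assigned so far: [1, 2, 3]

Answer: 0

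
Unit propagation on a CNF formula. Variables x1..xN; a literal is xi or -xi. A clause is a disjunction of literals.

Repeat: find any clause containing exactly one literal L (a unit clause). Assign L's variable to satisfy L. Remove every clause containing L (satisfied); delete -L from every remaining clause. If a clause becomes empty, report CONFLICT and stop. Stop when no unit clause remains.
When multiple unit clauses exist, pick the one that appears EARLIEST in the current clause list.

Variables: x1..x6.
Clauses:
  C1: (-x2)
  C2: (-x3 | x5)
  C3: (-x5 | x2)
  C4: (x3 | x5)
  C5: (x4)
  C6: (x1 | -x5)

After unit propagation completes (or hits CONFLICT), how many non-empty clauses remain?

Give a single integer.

Answer: 1

Derivation:
unit clause [-2] forces x2=F; simplify:
  drop 2 from [-5, 2] -> [-5]
  satisfied 1 clause(s); 5 remain; assigned so far: [2]
unit clause [-5] forces x5=F; simplify:
  drop 5 from [-3, 5] -> [-3]
  drop 5 from [3, 5] -> [3]
  satisfied 2 clause(s); 3 remain; assigned so far: [2, 5]
unit clause [-3] forces x3=F; simplify:
  drop 3 from [3] -> [] (empty!)
  satisfied 1 clause(s); 2 remain; assigned so far: [2, 3, 5]
CONFLICT (empty clause)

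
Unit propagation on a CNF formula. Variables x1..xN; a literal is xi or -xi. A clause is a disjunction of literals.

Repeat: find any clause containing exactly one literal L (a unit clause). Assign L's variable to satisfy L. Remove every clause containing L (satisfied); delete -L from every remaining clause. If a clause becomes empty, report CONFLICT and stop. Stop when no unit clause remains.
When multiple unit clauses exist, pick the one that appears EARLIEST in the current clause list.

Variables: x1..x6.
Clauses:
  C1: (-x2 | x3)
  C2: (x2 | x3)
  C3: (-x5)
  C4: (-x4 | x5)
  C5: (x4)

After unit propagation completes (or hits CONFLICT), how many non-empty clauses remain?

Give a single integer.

Answer: 2

Derivation:
unit clause [-5] forces x5=F; simplify:
  drop 5 from [-4, 5] -> [-4]
  satisfied 1 clause(s); 4 remain; assigned so far: [5]
unit clause [-4] forces x4=F; simplify:
  drop 4 from [4] -> [] (empty!)
  satisfied 1 clause(s); 3 remain; assigned so far: [4, 5]
CONFLICT (empty clause)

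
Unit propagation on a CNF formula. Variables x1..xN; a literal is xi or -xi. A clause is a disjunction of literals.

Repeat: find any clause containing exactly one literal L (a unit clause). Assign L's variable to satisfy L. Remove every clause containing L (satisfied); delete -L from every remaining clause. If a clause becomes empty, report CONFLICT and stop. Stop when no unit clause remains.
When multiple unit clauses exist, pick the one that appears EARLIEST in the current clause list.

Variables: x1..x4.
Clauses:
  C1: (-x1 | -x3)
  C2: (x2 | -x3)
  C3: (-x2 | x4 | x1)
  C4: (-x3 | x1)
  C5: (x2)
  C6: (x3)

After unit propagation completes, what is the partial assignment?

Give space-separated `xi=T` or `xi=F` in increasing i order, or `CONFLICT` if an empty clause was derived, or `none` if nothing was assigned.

Answer: CONFLICT

Derivation:
unit clause [2] forces x2=T; simplify:
  drop -2 from [-2, 4, 1] -> [4, 1]
  satisfied 2 clause(s); 4 remain; assigned so far: [2]
unit clause [3] forces x3=T; simplify:
  drop -3 from [-1, -3] -> [-1]
  drop -3 from [-3, 1] -> [1]
  satisfied 1 clause(s); 3 remain; assigned so far: [2, 3]
unit clause [-1] forces x1=F; simplify:
  drop 1 from [4, 1] -> [4]
  drop 1 from [1] -> [] (empty!)
  satisfied 1 clause(s); 2 remain; assigned so far: [1, 2, 3]
CONFLICT (empty clause)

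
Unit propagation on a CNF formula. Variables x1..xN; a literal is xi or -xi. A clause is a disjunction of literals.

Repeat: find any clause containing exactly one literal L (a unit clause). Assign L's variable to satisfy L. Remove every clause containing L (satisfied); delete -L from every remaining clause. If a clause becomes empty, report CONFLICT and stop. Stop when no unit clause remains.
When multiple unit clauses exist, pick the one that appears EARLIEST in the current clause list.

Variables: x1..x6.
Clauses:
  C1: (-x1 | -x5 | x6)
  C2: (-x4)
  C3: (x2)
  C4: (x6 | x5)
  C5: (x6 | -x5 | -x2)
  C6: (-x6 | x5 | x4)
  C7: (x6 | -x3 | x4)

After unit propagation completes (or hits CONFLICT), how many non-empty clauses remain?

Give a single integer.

unit clause [-4] forces x4=F; simplify:
  drop 4 from [-6, 5, 4] -> [-6, 5]
  drop 4 from [6, -3, 4] -> [6, -3]
  satisfied 1 clause(s); 6 remain; assigned so far: [4]
unit clause [2] forces x2=T; simplify:
  drop -2 from [6, -5, -2] -> [6, -5]
  satisfied 1 clause(s); 5 remain; assigned so far: [2, 4]

Answer: 5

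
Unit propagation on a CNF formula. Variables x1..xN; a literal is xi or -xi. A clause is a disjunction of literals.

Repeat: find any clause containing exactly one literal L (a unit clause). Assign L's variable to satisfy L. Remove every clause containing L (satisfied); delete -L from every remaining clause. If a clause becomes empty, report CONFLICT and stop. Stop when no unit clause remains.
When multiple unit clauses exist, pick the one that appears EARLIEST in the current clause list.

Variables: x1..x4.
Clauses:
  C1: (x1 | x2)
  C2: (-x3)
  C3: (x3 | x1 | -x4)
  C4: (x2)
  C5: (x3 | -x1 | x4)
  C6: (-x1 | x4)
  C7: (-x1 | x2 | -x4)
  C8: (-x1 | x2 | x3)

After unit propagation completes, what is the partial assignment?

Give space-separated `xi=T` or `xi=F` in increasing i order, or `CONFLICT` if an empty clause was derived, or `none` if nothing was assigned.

unit clause [-3] forces x3=F; simplify:
  drop 3 from [3, 1, -4] -> [1, -4]
  drop 3 from [3, -1, 4] -> [-1, 4]
  drop 3 from [-1, 2, 3] -> [-1, 2]
  satisfied 1 clause(s); 7 remain; assigned so far: [3]
unit clause [2] forces x2=T; simplify:
  satisfied 4 clause(s); 3 remain; assigned so far: [2, 3]

Answer: x2=T x3=F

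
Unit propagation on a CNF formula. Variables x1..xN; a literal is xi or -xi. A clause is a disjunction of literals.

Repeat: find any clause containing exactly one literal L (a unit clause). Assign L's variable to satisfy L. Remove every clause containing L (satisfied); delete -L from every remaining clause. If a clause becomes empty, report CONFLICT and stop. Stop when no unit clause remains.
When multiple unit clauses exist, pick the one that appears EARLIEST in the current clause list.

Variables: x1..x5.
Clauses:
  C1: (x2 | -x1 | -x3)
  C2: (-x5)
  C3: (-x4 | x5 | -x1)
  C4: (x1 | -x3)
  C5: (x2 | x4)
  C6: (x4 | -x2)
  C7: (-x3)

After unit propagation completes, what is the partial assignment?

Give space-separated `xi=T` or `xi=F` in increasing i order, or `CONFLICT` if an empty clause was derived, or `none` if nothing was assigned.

unit clause [-5] forces x5=F; simplify:
  drop 5 from [-4, 5, -1] -> [-4, -1]
  satisfied 1 clause(s); 6 remain; assigned so far: [5]
unit clause [-3] forces x3=F; simplify:
  satisfied 3 clause(s); 3 remain; assigned so far: [3, 5]

Answer: x3=F x5=F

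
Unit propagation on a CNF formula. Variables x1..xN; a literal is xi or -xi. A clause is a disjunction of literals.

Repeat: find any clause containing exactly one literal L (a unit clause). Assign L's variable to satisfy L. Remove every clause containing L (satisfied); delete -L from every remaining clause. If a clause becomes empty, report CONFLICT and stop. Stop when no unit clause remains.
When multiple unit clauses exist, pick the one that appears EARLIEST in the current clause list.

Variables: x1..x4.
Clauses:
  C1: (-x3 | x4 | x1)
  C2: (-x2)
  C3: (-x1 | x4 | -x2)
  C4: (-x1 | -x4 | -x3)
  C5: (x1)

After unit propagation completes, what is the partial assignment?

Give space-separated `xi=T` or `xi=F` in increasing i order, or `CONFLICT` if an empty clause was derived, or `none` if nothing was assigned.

unit clause [-2] forces x2=F; simplify:
  satisfied 2 clause(s); 3 remain; assigned so far: [2]
unit clause [1] forces x1=T; simplify:
  drop -1 from [-1, -4, -3] -> [-4, -3]
  satisfied 2 clause(s); 1 remain; assigned so far: [1, 2]

Answer: x1=T x2=F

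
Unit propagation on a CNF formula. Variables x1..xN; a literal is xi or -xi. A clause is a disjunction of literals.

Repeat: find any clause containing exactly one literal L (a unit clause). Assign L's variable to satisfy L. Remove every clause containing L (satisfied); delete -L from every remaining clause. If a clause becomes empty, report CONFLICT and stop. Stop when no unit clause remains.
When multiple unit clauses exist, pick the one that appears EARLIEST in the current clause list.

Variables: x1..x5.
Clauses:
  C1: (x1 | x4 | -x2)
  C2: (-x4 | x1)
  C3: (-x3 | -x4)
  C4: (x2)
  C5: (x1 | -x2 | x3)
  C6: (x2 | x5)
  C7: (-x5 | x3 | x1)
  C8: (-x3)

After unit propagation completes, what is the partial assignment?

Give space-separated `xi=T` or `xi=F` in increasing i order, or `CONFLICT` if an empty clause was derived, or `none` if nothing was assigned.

unit clause [2] forces x2=T; simplify:
  drop -2 from [1, 4, -2] -> [1, 4]
  drop -2 from [1, -2, 3] -> [1, 3]
  satisfied 2 clause(s); 6 remain; assigned so far: [2]
unit clause [-3] forces x3=F; simplify:
  drop 3 from [1, 3] -> [1]
  drop 3 from [-5, 3, 1] -> [-5, 1]
  satisfied 2 clause(s); 4 remain; assigned so far: [2, 3]
unit clause [1] forces x1=T; simplify:
  satisfied 4 clause(s); 0 remain; assigned so far: [1, 2, 3]

Answer: x1=T x2=T x3=F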